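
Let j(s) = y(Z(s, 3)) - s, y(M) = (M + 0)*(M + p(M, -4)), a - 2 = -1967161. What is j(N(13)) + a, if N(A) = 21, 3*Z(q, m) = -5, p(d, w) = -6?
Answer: -17704505/9 ≈ -1.9672e+6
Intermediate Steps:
a = -1967159 (a = 2 - 1967161 = -1967159)
Z(q, m) = -5/3 (Z(q, m) = (⅓)*(-5) = -5/3)
y(M) = M*(-6 + M) (y(M) = (M + 0)*(M - 6) = M*(-6 + M))
j(s) = 115/9 - s (j(s) = -5*(-6 - 5/3)/3 - s = -5/3*(-23/3) - s = 115/9 - s)
j(N(13)) + a = (115/9 - 1*21) - 1967159 = (115/9 - 21) - 1967159 = -74/9 - 1967159 = -17704505/9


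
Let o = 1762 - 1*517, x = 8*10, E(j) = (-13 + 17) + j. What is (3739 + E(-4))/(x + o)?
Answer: 3739/1325 ≈ 2.8219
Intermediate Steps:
E(j) = 4 + j
x = 80
o = 1245 (o = 1762 - 517 = 1245)
(3739 + E(-4))/(x + o) = (3739 + (4 - 4))/(80 + 1245) = (3739 + 0)/1325 = 3739*(1/1325) = 3739/1325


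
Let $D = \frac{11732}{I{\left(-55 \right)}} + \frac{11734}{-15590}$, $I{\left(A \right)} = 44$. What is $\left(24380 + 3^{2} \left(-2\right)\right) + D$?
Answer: $\frac{2111717888}{85745} \approx 24628.0$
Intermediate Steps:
$D = \frac{22798198}{85745}$ ($D = \frac{11732}{44} + \frac{11734}{-15590} = 11732 \cdot \frac{1}{44} + 11734 \left(- \frac{1}{15590}\right) = \frac{2933}{11} - \frac{5867}{7795} = \frac{22798198}{85745} \approx 265.88$)
$\left(24380 + 3^{2} \left(-2\right)\right) + D = \left(24380 + 3^{2} \left(-2\right)\right) + \frac{22798198}{85745} = \left(24380 + 9 \left(-2\right)\right) + \frac{22798198}{85745} = \left(24380 - 18\right) + \frac{22798198}{85745} = 24362 + \frac{22798198}{85745} = \frac{2111717888}{85745}$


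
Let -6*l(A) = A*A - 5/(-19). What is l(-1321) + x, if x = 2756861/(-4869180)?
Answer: -26906965769879/92514420 ≈ -2.9084e+5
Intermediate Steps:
l(A) = -5/114 - A²/6 (l(A) = -(A*A - 5/(-19))/6 = -(A² - 5*(-1/19))/6 = -(A² + 5/19)/6 = -(5/19 + A²)/6 = -5/114 - A²/6)
x = -2756861/4869180 (x = 2756861*(-1/4869180) = -2756861/4869180 ≈ -0.56619)
l(-1321) + x = (-5/114 - ⅙*(-1321)²) - 2756861/4869180 = (-5/114 - ⅙*1745041) - 2756861/4869180 = (-5/114 - 1745041/6) - 2756861/4869180 = -5525964/19 - 2756861/4869180 = -26906965769879/92514420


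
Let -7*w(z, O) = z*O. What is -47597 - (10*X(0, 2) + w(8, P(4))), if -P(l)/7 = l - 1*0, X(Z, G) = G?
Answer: -47649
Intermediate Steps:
P(l) = -7*l (P(l) = -7*(l - 1*0) = -7*(l + 0) = -7*l)
w(z, O) = -O*z/7 (w(z, O) = -z*O/7 = -O*z/7)
-47597 - (10*X(0, 2) + w(8, P(4))) = -47597 - (10*2 - ⅐*(-7*4)*8) = -47597 - (20 - ⅐*(-28)*8) = -47597 - (20 + 32) = -47597 - 1*52 = -47597 - 52 = -47649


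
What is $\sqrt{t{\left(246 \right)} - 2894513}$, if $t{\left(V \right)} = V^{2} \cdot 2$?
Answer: $i \sqrt{2773481} \approx 1665.4 i$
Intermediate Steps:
$t{\left(V \right)} = 2 V^{2}$
$\sqrt{t{\left(246 \right)} - 2894513} = \sqrt{2 \cdot 246^{2} - 2894513} = \sqrt{2 \cdot 60516 - 2894513} = \sqrt{121032 - 2894513} = \sqrt{-2773481} = i \sqrt{2773481}$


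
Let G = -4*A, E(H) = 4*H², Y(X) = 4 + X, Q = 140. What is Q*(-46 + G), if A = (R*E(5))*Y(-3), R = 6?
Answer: -342440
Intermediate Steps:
A = 600 (A = (6*(4*5²))*(4 - 3) = (6*(4*25))*1 = (6*100)*1 = 600*1 = 600)
G = -2400 (G = -4*600 = -2400)
Q*(-46 + G) = 140*(-46 - 2400) = 140*(-2446) = -342440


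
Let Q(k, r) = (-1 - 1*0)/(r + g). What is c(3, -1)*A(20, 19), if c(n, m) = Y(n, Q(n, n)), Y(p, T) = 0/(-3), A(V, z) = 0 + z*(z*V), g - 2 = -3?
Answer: 0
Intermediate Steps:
g = -1 (g = 2 - 3 = -1)
Q(k, r) = -1/(-1 + r) (Q(k, r) = (-1 - 1*0)/(r - 1) = (-1 + 0)/(-1 + r) = -1/(-1 + r))
A(V, z) = V*z² (A(V, z) = 0 + z*(V*z) = 0 + V*z² = V*z²)
Y(p, T) = 0 (Y(p, T) = 0*(-⅓) = 0)
c(n, m) = 0
c(3, -1)*A(20, 19) = 0*(20*19²) = 0*(20*361) = 0*7220 = 0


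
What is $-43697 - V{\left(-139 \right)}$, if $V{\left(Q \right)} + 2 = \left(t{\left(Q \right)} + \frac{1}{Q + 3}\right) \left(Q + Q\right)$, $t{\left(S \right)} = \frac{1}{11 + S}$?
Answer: $- \frac{47544747}{1088} \approx -43699.0$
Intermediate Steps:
$V{\left(Q \right)} = -2 + 2 Q \left(\frac{1}{3 + Q} + \frac{1}{11 + Q}\right)$ ($V{\left(Q \right)} = -2 + \left(\frac{1}{11 + Q} + \frac{1}{Q + 3}\right) \left(Q + Q\right) = -2 + \left(\frac{1}{11 + Q} + \frac{1}{3 + Q}\right) 2 Q = -2 + \left(\frac{1}{3 + Q} + \frac{1}{11 + Q}\right) 2 Q = -2 + 2 Q \left(\frac{1}{3 + Q} + \frac{1}{11 + Q}\right)$)
$-43697 - V{\left(-139 \right)} = -43697 - \frac{2 \left(-33 + \left(-139\right)^{2}\right)}{\left(3 - 139\right) \left(11 - 139\right)} = -43697 - \frac{2 \left(-33 + 19321\right)}{\left(-136\right) \left(-128\right)} = -43697 - 2 \left(- \frac{1}{136}\right) \left(- \frac{1}{128}\right) 19288 = -43697 - \frac{2411}{1088} = - \frac{47544747}{1088}$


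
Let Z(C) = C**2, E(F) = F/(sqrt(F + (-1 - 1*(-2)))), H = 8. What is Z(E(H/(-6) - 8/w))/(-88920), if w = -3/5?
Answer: -2/16055 ≈ -0.00012457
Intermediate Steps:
w = -3/5 (w = -3*1/5 = -3/5 ≈ -0.60000)
E(F) = F/sqrt(1 + F) (E(F) = F/(sqrt(F + (-1 + 2))) = F/(sqrt(F + 1)) = F/(sqrt(1 + F)) = F/sqrt(1 + F))
Z(E(H/(-6) - 8/w))/(-88920) = ((8/(-6) - 8/(-3/5))/sqrt(1 + (8/(-6) - 8/(-3/5))))**2/(-88920) = ((8*(-1/6) - 8*(-5/3))/sqrt(1 + (8*(-1/6) - 8*(-5/3))))**2*(-1/88920) = ((-4/3 + 40/3)/sqrt(1 + (-4/3 + 40/3)))**2*(-1/88920) = (12/sqrt(1 + 12))**2*(-1/88920) = (12/sqrt(13))**2*(-1/88920) = (12*(sqrt(13)/13))**2*(-1/88920) = (12*sqrt(13)/13)**2*(-1/88920) = (144/13)*(-1/88920) = -2/16055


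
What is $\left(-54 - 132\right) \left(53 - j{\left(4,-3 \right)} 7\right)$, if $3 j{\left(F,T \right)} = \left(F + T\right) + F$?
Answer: $-7688$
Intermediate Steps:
$j{\left(F,T \right)} = \frac{T}{3} + \frac{2 F}{3}$ ($j{\left(F,T \right)} = \frac{\left(F + T\right) + F}{3} = \frac{T + 2 F}{3} = \frac{T}{3} + \frac{2 F}{3}$)
$\left(-54 - 132\right) \left(53 - j{\left(4,-3 \right)} 7\right) = \left(-54 - 132\right) \left(53 - \left(\frac{1}{3} \left(-3\right) + \frac{2}{3} \cdot 4\right) 7\right) = - 186 \left(53 - \left(-1 + \frac{8}{3}\right) 7\right) = - 186 \left(53 - \frac{5}{3} \cdot 7\right) = - 186 \left(53 - \frac{35}{3}\right) = \left(-186\right) \frac{124}{3} = -7688$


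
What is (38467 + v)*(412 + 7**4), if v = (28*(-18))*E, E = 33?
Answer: 61421855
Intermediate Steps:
v = -16632 (v = (28*(-18))*33 = -504*33 = -16632)
(38467 + v)*(412 + 7**4) = (38467 - 16632)*(412 + 7**4) = 21835*(412 + 2401) = 21835*2813 = 61421855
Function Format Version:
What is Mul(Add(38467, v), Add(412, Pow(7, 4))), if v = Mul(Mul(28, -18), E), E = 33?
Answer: 61421855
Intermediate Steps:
v = -16632 (v = Mul(Mul(28, -18), 33) = Mul(-504, 33) = -16632)
Mul(Add(38467, v), Add(412, Pow(7, 4))) = Mul(Add(38467, -16632), Add(412, Pow(7, 4))) = Mul(21835, Add(412, 2401)) = Mul(21835, 2813) = 61421855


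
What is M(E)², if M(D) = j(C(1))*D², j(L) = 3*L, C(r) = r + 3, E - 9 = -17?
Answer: 589824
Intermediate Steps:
E = -8 (E = 9 - 17 = -8)
C(r) = 3 + r
M(D) = 12*D² (M(D) = (3*(3 + 1))*D² = (3*4)*D² = 12*D²)
M(E)² = (12*(-8)²)² = (12*64)² = 768² = 589824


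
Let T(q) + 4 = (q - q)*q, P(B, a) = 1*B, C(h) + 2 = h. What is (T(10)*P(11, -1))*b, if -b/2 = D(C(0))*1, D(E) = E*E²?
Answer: -704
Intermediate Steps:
C(h) = -2 + h
P(B, a) = B
T(q) = -4 (T(q) = -4 + (q - q)*q = -4 + 0*q = -4 + 0 = -4)
D(E) = E³
b = 16 (b = -2*(-2 + 0)³ = -2*(-2)³ = -(-16) = -2*(-8) = 16)
(T(10)*P(11, -1))*b = -4*11*16 = -44*16 = -704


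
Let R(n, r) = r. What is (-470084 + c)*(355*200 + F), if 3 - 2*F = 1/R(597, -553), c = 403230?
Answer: -2624944090820/553 ≈ -4.7467e+9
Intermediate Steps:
F = 830/553 (F = 3/2 - 1/2/(-553) = 3/2 - 1/2*(-1/553) = 3/2 + 1/1106 = 830/553 ≈ 1.5009)
(-470084 + c)*(355*200 + F) = (-470084 + 403230)*(355*200 + 830/553) = -66854*(71000 + 830/553) = -66854*39263830/553 = -2624944090820/553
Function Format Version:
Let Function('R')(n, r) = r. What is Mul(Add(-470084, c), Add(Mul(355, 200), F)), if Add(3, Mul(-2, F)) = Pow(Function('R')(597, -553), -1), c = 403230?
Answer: Rational(-2624944090820, 553) ≈ -4.7467e+9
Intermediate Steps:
F = Rational(830, 553) (F = Add(Rational(3, 2), Mul(Rational(-1, 2), Pow(-553, -1))) = Add(Rational(3, 2), Mul(Rational(-1, 2), Rational(-1, 553))) = Add(Rational(3, 2), Rational(1, 1106)) = Rational(830, 553) ≈ 1.5009)
Mul(Add(-470084, c), Add(Mul(355, 200), F)) = Mul(Add(-470084, 403230), Add(Mul(355, 200), Rational(830, 553))) = Mul(-66854, Add(71000, Rational(830, 553))) = Mul(-66854, Rational(39263830, 553)) = Rational(-2624944090820, 553)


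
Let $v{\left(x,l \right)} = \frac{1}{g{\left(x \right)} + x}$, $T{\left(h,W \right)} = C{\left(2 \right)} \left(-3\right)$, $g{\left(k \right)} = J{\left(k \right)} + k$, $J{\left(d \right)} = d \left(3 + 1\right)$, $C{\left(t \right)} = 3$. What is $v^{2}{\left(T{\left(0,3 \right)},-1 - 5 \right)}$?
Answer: $\frac{1}{2916} \approx 0.00034294$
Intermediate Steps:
$J{\left(d \right)} = 4 d$ ($J{\left(d \right)} = d 4 = 4 d$)
$g{\left(k \right)} = 5 k$ ($g{\left(k \right)} = 4 k + k = 5 k$)
$T{\left(h,W \right)} = -9$ ($T{\left(h,W \right)} = 3 \left(-3\right) = -9$)
$v{\left(x,l \right)} = \frac{1}{6 x}$ ($v{\left(x,l \right)} = \frac{1}{5 x + x} = \frac{1}{6 x}$)
$v^{2}{\left(T{\left(0,3 \right)},-1 - 5 \right)} = \left(\frac{1}{6 \left(-9\right)}\right)^{2} = \left(\frac{1}{6} \left(- \frac{1}{9}\right)\right)^{2} = \left(- \frac{1}{54}\right)^{2} = \frac{1}{2916}$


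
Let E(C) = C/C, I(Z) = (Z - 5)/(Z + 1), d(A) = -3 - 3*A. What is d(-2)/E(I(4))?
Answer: 3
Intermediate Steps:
I(Z) = (-5 + Z)/(1 + Z)
E(C) = 1
d(-2)/E(I(4)) = (-3 - 3*(-2))/1 = (-3 + 6)*1 = 3*1 = 3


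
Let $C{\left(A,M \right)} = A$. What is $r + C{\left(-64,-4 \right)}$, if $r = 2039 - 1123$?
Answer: $852$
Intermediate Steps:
$r = 916$ ($r = 2039 - 1123 = 916$)
$r + C{\left(-64,-4 \right)} = 916 - 64 = 852$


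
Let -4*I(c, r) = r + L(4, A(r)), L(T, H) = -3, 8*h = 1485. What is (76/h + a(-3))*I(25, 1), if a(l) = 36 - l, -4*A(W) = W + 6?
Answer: 58523/2970 ≈ 19.705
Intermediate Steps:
h = 1485/8 (h = (⅛)*1485 = 1485/8 ≈ 185.63)
A(W) = -3/2 - W/4 (A(W) = -(W + 6)/4 = -(6 + W)/4 = -3/2 - W/4)
I(c, r) = ¾ - r/4 (I(c, r) = -(r - 3)/4 = -(-3 + r)/4 = ¾ - r/4)
(76/h + a(-3))*I(25, 1) = (76/(1485/8) + (36 - 1*(-3)))*(¾ - ¼*1) = (76*(8/1485) + (36 + 3))*(¾ - ¼) = (608/1485 + 39)*(½) = (58523/1485)*(½) = 58523/2970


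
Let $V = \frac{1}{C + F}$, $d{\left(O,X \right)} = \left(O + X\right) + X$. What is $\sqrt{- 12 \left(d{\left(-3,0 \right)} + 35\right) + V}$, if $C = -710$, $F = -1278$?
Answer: $\frac{i \sqrt{379406321}}{994} \approx 19.596 i$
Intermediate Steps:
$d{\left(O,X \right)} = O + 2 X$
$V = - \frac{1}{1988}$ ($V = \frac{1}{-710 - 1278} = \frac{1}{-1988} = - \frac{1}{1988} \approx -0.00050302$)
$\sqrt{- 12 \left(d{\left(-3,0 \right)} + 35\right) + V} = \sqrt{- 12 \left(\left(-3 + 2 \cdot 0\right) + 35\right) - \frac{1}{1988}} = \sqrt{- 12 \left(\left(-3 + 0\right) + 35\right) - \frac{1}{1988}} = \sqrt{- 12 \left(-3 + 35\right) - \frac{1}{1988}} = \sqrt{\left(-12\right) 32 - \frac{1}{1988}} = \sqrt{-384 - \frac{1}{1988}} = \sqrt{- \frac{763393}{1988}} = \frac{i \sqrt{379406321}}{994}$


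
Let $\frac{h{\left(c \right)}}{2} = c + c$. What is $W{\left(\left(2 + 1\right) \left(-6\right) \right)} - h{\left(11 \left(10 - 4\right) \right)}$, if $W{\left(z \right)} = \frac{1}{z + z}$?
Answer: $- \frac{9505}{36} \approx -264.03$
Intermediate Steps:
$h{\left(c \right)} = 4 c$ ($h{\left(c \right)} = 2 \left(c + c\right) = 2 \cdot 2 c = 4 c$)
$W{\left(z \right)} = \frac{1}{2 z}$
$W{\left(\left(2 + 1\right) \left(-6\right) \right)} - h{\left(11 \left(10 - 4\right) \right)} = \frac{1}{2 \left(2 + 1\right) \left(-6\right)} - 4 \cdot 11 \left(10 - 4\right) = \frac{1}{2 \cdot 3 \left(-6\right)} - 4 \cdot 11 \cdot 6 = \frac{1}{2 \left(-18\right)} - 4 \cdot 66 = \frac{1}{2} \left(- \frac{1}{18}\right) - 264 = - \frac{1}{36} - 264 = - \frac{9505}{36}$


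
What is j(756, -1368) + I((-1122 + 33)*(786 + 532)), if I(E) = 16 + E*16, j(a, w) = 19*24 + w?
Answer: -22965728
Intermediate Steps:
j(a, w) = 456 + w
I(E) = 16 + 16*E
j(756, -1368) + I((-1122 + 33)*(786 + 532)) = (456 - 1368) + (16 + 16*((-1122 + 33)*(786 + 532))) = -912 + (16 + 16*(-1089*1318)) = -912 + (16 + 16*(-1435302)) = -912 + (16 - 22964832) = -912 - 22964816 = -22965728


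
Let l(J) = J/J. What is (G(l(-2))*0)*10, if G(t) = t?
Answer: 0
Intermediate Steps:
l(J) = 1
(G(l(-2))*0)*10 = (1*0)*10 = 0*10 = 0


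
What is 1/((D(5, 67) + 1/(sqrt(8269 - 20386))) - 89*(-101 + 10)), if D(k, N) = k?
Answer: 98196168/795781745473 + I*sqrt(12117)/795781745473 ≈ 0.0001234 + 1.3833e-10*I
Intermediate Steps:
1/((D(5, 67) + 1/(sqrt(8269 - 20386))) - 89*(-101 + 10)) = 1/((5 + 1/(sqrt(8269 - 20386))) - 89*(-101 + 10)) = 1/((5 + 1/(sqrt(-12117))) - 89*(-91)) = 1/((5 + 1/(I*sqrt(12117))) + 8099) = 1/((5 - I*sqrt(12117)/12117) + 8099) = 1/(8104 - I*sqrt(12117)/12117)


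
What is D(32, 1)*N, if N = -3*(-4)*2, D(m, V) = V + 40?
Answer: 984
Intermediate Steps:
D(m, V) = 40 + V
N = 24 (N = 12*2 = 24)
D(32, 1)*N = (40 + 1)*24 = 41*24 = 984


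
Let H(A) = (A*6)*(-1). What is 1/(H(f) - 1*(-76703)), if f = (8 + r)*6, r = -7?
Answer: 1/76667 ≈ 1.3043e-5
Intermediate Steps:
f = 6 (f = (8 - 7)*6 = 1*6 = 6)
H(A) = -6*A (H(A) = (6*A)*(-1) = -6*A)
1/(H(f) - 1*(-76703)) = 1/(-6*6 - 1*(-76703)) = 1/(-36 + 76703) = 1/76667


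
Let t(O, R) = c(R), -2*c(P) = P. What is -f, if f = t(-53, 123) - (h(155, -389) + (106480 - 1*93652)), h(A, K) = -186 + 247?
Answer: 25901/2 ≈ 12951.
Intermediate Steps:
c(P) = -P/2
t(O, R) = -R/2
h(A, K) = 61
f = -25901/2 (f = -½*123 - (61 + (106480 - 1*93652)) = -123/2 - (61 + (106480 - 93652)) = -123/2 - (61 + 12828) = -123/2 - 1*12889 = -123/2 - 12889 = -25901/2 ≈ -12951.)
-f = -1*(-25901/2) = 25901/2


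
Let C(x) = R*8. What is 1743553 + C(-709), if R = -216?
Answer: 1741825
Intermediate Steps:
C(x) = -1728 (C(x) = -216*8 = -1728)
1743553 + C(-709) = 1743553 - 1728 = 1741825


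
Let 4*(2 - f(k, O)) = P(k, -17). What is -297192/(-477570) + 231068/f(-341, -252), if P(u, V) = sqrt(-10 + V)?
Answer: 588543946132/7243145 + 2772816*I*sqrt(3)/91 ≈ 81255.0 + 52776.0*I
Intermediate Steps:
f(k, O) = 2 - 3*I*sqrt(3)/4 (f(k, O) = 2 - sqrt(-10 - 17)/4 = 2 - 3*I*sqrt(3)/4)
-297192/(-477570) + 231068/f(-341, -252) = -297192/(-477570) + 231068/(2 - 3*I*sqrt(3)/4) = -297192*(-1/477570) + 231068/(2 - 3*I*sqrt(3)/4) = 49532/79595 + 231068/(2 - 3*I*sqrt(3)/4)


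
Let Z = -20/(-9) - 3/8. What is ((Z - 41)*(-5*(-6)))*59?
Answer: -831605/12 ≈ -69300.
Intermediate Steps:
Z = 133/72 (Z = -20*(-⅑) - 3*⅛ = 20/9 - 3/8 = 133/72 ≈ 1.8472)
((Z - 41)*(-5*(-6)))*59 = ((133/72 - 41)*(-5*(-6)))*59 = -2819/72*30*59 = -14095/12*59 = -831605/12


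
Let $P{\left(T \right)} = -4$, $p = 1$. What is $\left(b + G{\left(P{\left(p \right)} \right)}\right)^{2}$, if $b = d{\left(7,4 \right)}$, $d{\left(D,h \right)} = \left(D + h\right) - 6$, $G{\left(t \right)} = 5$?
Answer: $100$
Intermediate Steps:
$d{\left(D,h \right)} = -6 + D + h$
$b = 5$ ($b = -6 + 7 + 4 = 5$)
$\left(b + G{\left(P{\left(p \right)} \right)}\right)^{2} = \left(5 + 5\right)^{2} = 10^{2} = 100$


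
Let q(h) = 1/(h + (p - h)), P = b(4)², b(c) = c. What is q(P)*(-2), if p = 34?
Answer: -1/17 ≈ -0.058824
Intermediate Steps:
P = 16 (P = 4² = 16)
q(h) = 1/34 (q(h) = 1/(h + (34 - h)) = 1/34)
q(P)*(-2) = (1/34)*(-2) = -1/17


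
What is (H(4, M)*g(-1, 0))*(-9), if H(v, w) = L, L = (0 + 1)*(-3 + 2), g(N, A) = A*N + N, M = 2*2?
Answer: -9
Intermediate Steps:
M = 4
g(N, A) = N + A*N
L = -1 (L = 1*(-1) = -1)
H(v, w) = -1
(H(4, M)*g(-1, 0))*(-9) = -(-1)*(1 + 0)*(-9) = -(-1)*(-9) = -1*(-1)*(-9) = 1*(-9) = -9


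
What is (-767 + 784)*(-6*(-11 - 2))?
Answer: 1326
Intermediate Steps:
(-767 + 784)*(-6*(-11 - 2)) = 17*(-6*(-13)) = 17*78 = 1326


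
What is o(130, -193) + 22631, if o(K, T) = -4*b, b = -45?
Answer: 22811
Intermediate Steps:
o(K, T) = 180 (o(K, T) = -4*(-45) = 180)
o(130, -193) + 22631 = 180 + 22631 = 22811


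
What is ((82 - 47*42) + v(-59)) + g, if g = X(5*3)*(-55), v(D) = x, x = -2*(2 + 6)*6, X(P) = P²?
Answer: -14363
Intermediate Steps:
x = -96 (x = -2*8*6 = -16*6 = -96)
v(D) = -96
g = -12375 (g = (5*3)²*(-55) = 15²*(-55) = 225*(-55) = -12375)
((82 - 47*42) + v(-59)) + g = ((82 - 47*42) - 96) - 12375 = ((82 - 1974) - 96) - 12375 = (-1892 - 96) - 12375 = -1988 - 12375 = -14363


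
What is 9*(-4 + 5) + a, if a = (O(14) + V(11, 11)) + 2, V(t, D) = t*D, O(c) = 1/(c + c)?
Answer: 3697/28 ≈ 132.04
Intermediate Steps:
O(c) = 1/(2*c)
V(t, D) = D*t
a = 3445/28 (a = ((½)/14 + 11*11) + 2 = ((½)*(1/14) + 121) + 2 = (1/28 + 121) + 2 = 3389/28 + 2 = 3445/28 ≈ 123.04)
9*(-4 + 5) + a = 9*(-4 + 5) + 3445/28 = 9*1 + 3445/28 = 9 + 3445/28 = 3697/28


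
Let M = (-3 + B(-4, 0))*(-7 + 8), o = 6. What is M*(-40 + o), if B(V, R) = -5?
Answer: 272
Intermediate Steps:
M = -8 (M = (-3 - 5)*(-7 + 8) = -8*1 = -8)
M*(-40 + o) = -8*(-40 + 6) = -8*(-34) = 272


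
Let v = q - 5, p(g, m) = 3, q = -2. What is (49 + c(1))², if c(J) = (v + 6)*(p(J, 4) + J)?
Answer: 2025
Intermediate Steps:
v = -7 (v = -2 - 5 = -7)
c(J) = -3 - J (c(J) = (-7 + 6)*(3 + J) = -(3 + J) = -3 - J)
(49 + c(1))² = (49 + (-3 - 1*1))² = (49 + (-3 - 1))² = (49 - 4)² = 45² = 2025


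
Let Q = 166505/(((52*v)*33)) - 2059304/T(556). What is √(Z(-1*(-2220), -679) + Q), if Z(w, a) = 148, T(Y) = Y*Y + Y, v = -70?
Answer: √121056463327665627762/930005076 ≈ 11.831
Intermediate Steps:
T(Y) = Y + Y² (T(Y) = Y² + Y = Y + Y²)
Q = -14946443147/1860010152 (Q = 166505/(((52*(-70))*33)) - 2059304*1/(556*(1 + 556)) = 166505/((-3640*33)) - 2059304/(556*557) = 166505/(-120120) - 2059304/309692 = 166505*(-1/120120) - 2059304*1/309692 = -33301/24024 - 514826/77423 = -14946443147/1860010152 ≈ -8.0357)
√(Z(-1*(-2220), -679) + Q) = √(148 - 14946443147/1860010152) = √(260335059349/1860010152) = √121056463327665627762/930005076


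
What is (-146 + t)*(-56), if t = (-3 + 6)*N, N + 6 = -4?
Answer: 9856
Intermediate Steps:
N = -10 (N = -6 - 4 = -10)
t = -30 (t = (-3 + 6)*(-10) = 3*(-10) = -30)
(-146 + t)*(-56) = (-146 - 30)*(-56) = -176*(-56) = 9856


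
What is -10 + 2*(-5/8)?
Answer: -45/4 ≈ -11.250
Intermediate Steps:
-10 + 2*(-5/8) = -10 - 5/4 = -45/4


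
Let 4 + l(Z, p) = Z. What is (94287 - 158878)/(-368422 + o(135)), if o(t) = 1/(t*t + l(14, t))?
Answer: 1177816885/6718175169 ≈ 0.17532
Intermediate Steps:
l(Z, p) = -4 + Z
o(t) = 1/(10 + t²) (o(t) = 1/(t*t + (-4 + 14)) = 1/(t² + 10) = 1/(10 + t²))
(94287 - 158878)/(-368422 + o(135)) = (94287 - 158878)/(-368422 + 1/(10 + 135²)) = -64591/(-368422 + 1/(10 + 18225)) = -64591/(-368422 + 1/18235) = -64591/(-6718175169/18235) = -64591*(-18235/6718175169) = 1177816885/6718175169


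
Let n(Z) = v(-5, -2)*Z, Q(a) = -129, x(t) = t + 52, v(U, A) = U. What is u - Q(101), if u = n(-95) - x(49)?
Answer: 503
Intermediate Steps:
x(t) = 52 + t
n(Z) = -5*Z
u = 374 (u = -5*(-95) - (52 + 49) = 475 - 1*101 = 475 - 101 = 374)
u - Q(101) = 374 - 1*(-129) = 374 + 129 = 503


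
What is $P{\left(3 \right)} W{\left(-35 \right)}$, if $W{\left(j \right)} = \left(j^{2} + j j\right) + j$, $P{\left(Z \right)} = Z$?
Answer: $7245$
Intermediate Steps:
$W{\left(j \right)} = j + 2 j^{2}$ ($W{\left(j \right)} = \left(j^{2} + j^{2}\right) + j = 2 j^{2} + j = j + 2 j^{2}$)
$P{\left(3 \right)} W{\left(-35 \right)} = 3 \left(- 35 \left(1 + 2 \left(-35\right)\right)\right) = 3 \left(- 35 \left(1 - 70\right)\right) = 3 \left(\left(-35\right) \left(-69\right)\right) = 3 \cdot 2415 = 7245$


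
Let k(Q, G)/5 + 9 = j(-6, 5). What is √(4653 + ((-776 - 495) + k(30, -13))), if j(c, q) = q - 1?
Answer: 3*√373 ≈ 57.940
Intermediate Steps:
j(c, q) = -1 + q
k(Q, G) = -25 (k(Q, G) = -45 + 5*(-1 + 5) = -45 + 5*4 = -45 + 20 = -25)
√(4653 + ((-776 - 495) + k(30, -13))) = √(4653 + ((-776 - 495) - 25)) = √(4653 + (-1271 - 25)) = √(4653 - 1296) = √3357 = 3*√373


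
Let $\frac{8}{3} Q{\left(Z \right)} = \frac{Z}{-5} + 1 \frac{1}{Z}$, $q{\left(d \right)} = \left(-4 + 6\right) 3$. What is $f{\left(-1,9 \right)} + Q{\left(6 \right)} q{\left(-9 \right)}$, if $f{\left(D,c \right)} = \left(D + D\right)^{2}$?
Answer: $\frac{67}{40} \approx 1.675$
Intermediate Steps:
$q{\left(d \right)} = 6$ ($q{\left(d \right)} = 2 \cdot 3 = 6$)
$Q{\left(Z \right)} = - \frac{3 Z}{40} + \frac{3}{8 Z}$ ($Q{\left(Z \right)} = \frac{3 \left(\frac{Z}{-5} + 1 \frac{1}{Z}\right)}{8} = \frac{3 \left(Z \left(- \frac{1}{5}\right) + \frac{1}{Z}\right)}{8} = \frac{3 \left(- \frac{Z}{5} + \frac{1}{Z}\right)}{8} = \frac{3 \left(\frac{1}{Z} - \frac{Z}{5}\right)}{8} = - \frac{3 Z}{40} + \frac{3}{8 Z}$)
$f{\left(D,c \right)} = 4 D^{2}$ ($f{\left(D,c \right)} = \left(2 D\right)^{2} = 4 D^{2}$)
$f{\left(-1,9 \right)} + Q{\left(6 \right)} q{\left(-9 \right)} = 4 \left(-1\right)^{2} + \frac{3 \left(5 - 6^{2}\right)}{40 \cdot 6} \cdot 6 = 4 \cdot 1 + \frac{3}{40} \cdot \frac{1}{6} \left(5 - 36\right) 6 = 4 + \frac{3}{40} \cdot \frac{1}{6} \left(5 - 36\right) 6 = 4 + \frac{3}{40} \cdot \frac{1}{6} \left(-31\right) 6 = 4 - \frac{93}{40} = \frac{67}{40}$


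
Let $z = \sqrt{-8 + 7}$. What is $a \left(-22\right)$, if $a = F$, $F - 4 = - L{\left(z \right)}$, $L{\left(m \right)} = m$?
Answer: $-88 + 22 i \approx -88.0 + 22.0 i$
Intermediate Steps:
$z = i$ ($z = \sqrt{-1} = i \approx 1.0 i$)
$F = 4 - i \approx 4.0 - 1.0 i$
$a = 4 - i \approx 4.0 - 1.0 i$
$a \left(-22\right) = \left(4 - i\right) \left(-22\right) = -88 + 22 i$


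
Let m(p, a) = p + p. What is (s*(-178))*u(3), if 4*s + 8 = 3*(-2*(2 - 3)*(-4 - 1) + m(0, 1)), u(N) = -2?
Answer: -3382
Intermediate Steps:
m(p, a) = 2*p
s = -19/2 (s = -2 + (3*(-2*(2 - 3)*(-4 - 1) + 2*0))/4 = -2 + (3*(-(-2)*(-5) + 0))/4 = -2 + (3*(-2*5 + 0))/4 = -2 + (3*(-10 + 0))/4 = -2 + (3*(-10))/4 = -2 + (¼)*(-30) = -2 - 15/2 = -19/2 ≈ -9.5000)
(s*(-178))*u(3) = -19/2*(-178)*(-2) = 1691*(-2) = -3382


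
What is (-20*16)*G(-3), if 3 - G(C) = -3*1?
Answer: -1920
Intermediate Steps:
G(C) = 6 (G(C) = 3 - (-3) = 3 - 1*(-3) = 3 + 3 = 6)
(-20*16)*G(-3) = -20*16*6 = -320*6 = -1920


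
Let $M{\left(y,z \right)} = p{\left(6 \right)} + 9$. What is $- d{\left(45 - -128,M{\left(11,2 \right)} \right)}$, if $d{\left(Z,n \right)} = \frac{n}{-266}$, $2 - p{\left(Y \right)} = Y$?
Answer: $\frac{5}{266} \approx 0.018797$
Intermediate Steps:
$p{\left(Y \right)} = 2 - Y$
$M{\left(y,z \right)} = 5$ ($M{\left(y,z \right)} = \left(2 - 6\right) + 9 = -4 + 9 = 5$)
$d{\left(Z,n \right)} = - \frac{n}{266}$ ($d{\left(Z,n \right)} = n \left(- \frac{1}{266}\right) = - \frac{n}{266}$)
$- d{\left(45 - -128,M{\left(11,2 \right)} \right)} = - \frac{\left(-1\right) 5}{266} = \left(-1\right) \left(- \frac{5}{266}\right) = \frac{5}{266}$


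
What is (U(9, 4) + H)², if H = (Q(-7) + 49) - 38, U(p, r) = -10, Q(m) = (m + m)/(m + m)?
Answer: 4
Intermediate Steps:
Q(m) = 1 (Q(m) = (2*m)/((2*m)) = (2*m)*(1/(2*m)) = 1)
H = 12 (H = (1 + 49) - 38 = 50 - 38 = 12)
(U(9, 4) + H)² = (-10 + 12)² = 2² = 4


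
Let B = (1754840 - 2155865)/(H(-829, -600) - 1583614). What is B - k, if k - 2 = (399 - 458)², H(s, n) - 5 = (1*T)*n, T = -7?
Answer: -5500680522/1579409 ≈ -3482.7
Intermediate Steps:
H(s, n) = 5 - 7*n (H(s, n) = 5 + (1*(-7))*n = 5 - 7*n)
B = 401025/1579409 (B = (1754840 - 2155865)/((5 - 7*(-600)) - 1583614) = -401025/((5 + 4200) - 1583614) = -401025/(4205 - 1583614) = -401025/(-1579409) = -401025*(-1/1579409) = 401025/1579409 ≈ 0.25391)
k = 3483 (k = 2 + (399 - 458)² = 2 + (-59)² = 2 + 3481 = 3483)
B - k = 401025/1579409 - 1*3483 = 401025/1579409 - 3483 = -5500680522/1579409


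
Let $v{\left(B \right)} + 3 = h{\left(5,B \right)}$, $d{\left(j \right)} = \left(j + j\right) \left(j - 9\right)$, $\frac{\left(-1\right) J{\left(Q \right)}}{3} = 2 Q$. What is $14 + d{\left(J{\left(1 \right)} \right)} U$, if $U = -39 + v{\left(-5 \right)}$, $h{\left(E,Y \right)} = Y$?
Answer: $-8446$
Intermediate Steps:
$J{\left(Q \right)} = - 6 Q$ ($J{\left(Q \right)} = - 3 \cdot 2 Q = - 6 Q$)
$d{\left(j \right)} = 2 j \left(-9 + j\right)$
$v{\left(B \right)} = -3 + B$
$U = -47$ ($U = -39 - 8 = -47$)
$14 + d{\left(J{\left(1 \right)} \right)} U = 14 + 2 \left(\left(-6\right) 1\right) \left(-9 - 6\right) \left(-47\right) = 14 + 2 \left(-6\right) \left(-9 - 6\right) \left(-47\right) = 14 + 2 \left(-6\right) \left(-15\right) \left(-47\right) = 14 + 180 \left(-47\right) = 14 - 8460 = -8446$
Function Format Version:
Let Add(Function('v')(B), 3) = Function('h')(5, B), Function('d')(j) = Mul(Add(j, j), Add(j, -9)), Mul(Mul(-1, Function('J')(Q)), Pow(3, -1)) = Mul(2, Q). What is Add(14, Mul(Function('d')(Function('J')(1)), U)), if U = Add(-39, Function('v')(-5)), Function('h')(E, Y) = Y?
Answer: -8446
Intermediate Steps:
Function('J')(Q) = Mul(-6, Q) (Function('J')(Q) = Mul(-3, Mul(2, Q)) = Mul(-6, Q))
Function('d')(j) = Mul(2, j, Add(-9, j)) (Function('d')(j) = Mul(Mul(2, j), Add(-9, j)) = Mul(2, j, Add(-9, j)))
Function('v')(B) = Add(-3, B)
U = -47 (U = Add(-39, Add(-3, -5)) = Add(-39, -8) = -47)
Add(14, Mul(Function('d')(Function('J')(1)), U)) = Add(14, Mul(Mul(2, Mul(-6, 1), Add(-9, Mul(-6, 1))), -47)) = Add(14, Mul(Mul(2, -6, Add(-9, -6)), -47)) = Add(14, Mul(Mul(2, -6, -15), -47)) = Add(14, Mul(180, -47)) = Add(14, -8460) = -8446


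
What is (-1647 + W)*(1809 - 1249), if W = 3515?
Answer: 1046080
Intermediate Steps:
(-1647 + W)*(1809 - 1249) = (-1647 + 3515)*(1809 - 1249) = 1868*560 = 1046080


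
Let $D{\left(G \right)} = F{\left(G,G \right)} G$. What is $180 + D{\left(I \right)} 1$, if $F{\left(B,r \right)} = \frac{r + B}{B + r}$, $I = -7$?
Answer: $173$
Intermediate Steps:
$F{\left(B,r \right)} = 1$ ($F{\left(B,r \right)} = \frac{B + r}{B + r} = 1$)
$D{\left(G \right)} = G$ ($D{\left(G \right)} = 1 G = G$)
$180 + D{\left(I \right)} 1 = 180 - 7 = 173$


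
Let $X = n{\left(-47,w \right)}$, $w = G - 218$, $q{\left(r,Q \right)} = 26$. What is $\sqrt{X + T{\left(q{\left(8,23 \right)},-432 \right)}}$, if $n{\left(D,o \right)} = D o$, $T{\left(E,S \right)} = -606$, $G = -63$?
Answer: $\sqrt{12601} \approx 112.25$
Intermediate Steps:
$w = -281$ ($w = -63 - 218 = -281$)
$X = 13207$ ($X = \left(-47\right) \left(-281\right) = 13207$)
$\sqrt{X + T{\left(q{\left(8,23 \right)},-432 \right)}} = \sqrt{13207 - 606} = \sqrt{12601}$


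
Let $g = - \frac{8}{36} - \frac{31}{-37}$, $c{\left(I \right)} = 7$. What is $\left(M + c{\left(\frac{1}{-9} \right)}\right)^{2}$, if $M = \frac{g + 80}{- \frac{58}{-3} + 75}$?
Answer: $\frac{60878653696}{986776569} \approx 61.694$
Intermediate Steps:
$g = \frac{205}{333}$ ($g = \left(-8\right) \frac{1}{36} - - \frac{31}{37} = - \frac{2}{9} + \frac{31}{37} = \frac{205}{333} \approx 0.61562$)
$M = \frac{26845}{31413}$ ($M = \frac{\frac{205}{333} + 80}{- \frac{58}{-3} + 75} = \frac{26845}{333 \left(\left(-58\right) \left(- \frac{1}{3}\right) + 75\right)} = \frac{26845}{333 \left(\frac{58}{3} + 75\right)} = \frac{26845}{333 \cdot \frac{283}{3}} = \frac{26845}{333} \cdot \frac{3}{283} = \frac{26845}{31413} \approx 0.85458$)
$\left(M + c{\left(\frac{1}{-9} \right)}\right)^{2} = \left(\frac{26845}{31413} + 7\right)^{2} = \left(\frac{246736}{31413}\right)^{2} = \frac{60878653696}{986776569}$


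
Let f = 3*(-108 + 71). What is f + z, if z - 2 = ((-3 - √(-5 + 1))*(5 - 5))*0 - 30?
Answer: -139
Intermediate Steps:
z = -28 (z = 2 + (((-3 - √(-5 + 1))*(5 - 5))*0 - 30) = 2 + (((-3 - √(-4))*0)*0 - 30) = 2 + (((-3 - 2*I)*0)*0 - 30) = 2 + (0*0 - 30) = 2 + (0 - 30) = 2 - 30 = -28)
f = -111 (f = 3*(-37) = -111)
f + z = -111 - 28 = -139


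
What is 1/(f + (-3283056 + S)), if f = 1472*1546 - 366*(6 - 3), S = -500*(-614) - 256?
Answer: -1/701698 ≈ -1.4251e-6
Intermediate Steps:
S = 306744 (S = 307000 - 256 = 306744)
f = 2274614 (f = 2275712 - 366*3 = 2275712 - 1098 = 2274614)
1/(f + (-3283056 + S)) = 1/(2274614 + (-3283056 + 306744)) = 1/(2274614 - 2976312) = 1/(-701698) = -1/701698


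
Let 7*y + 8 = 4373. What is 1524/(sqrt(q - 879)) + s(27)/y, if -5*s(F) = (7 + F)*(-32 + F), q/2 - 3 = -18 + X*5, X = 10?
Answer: 238/4365 - 1524*I*sqrt(809)/809 ≈ 0.054525 - 53.581*I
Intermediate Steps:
q = 70 (q = 6 + 2*(-18 + 10*5) = 6 + 2*(-18 + 50) = 6 + 2*32 = 6 + 64 = 70)
y = 4365/7 (y = -8/7 + (1/7)*4373 = -8/7 + 4373/7 = 4365/7 ≈ 623.57)
s(F) = -(-32 + F)*(7 + F)/5 (s(F) = -(7 + F)*(-32 + F)/5 = -(-32 + F)*(7 + F)/5)
1524/(sqrt(q - 879)) + s(27)/y = 1524/(sqrt(70 - 879)) + (224/5 + 5*27 - 1/5*27**2)/(4365/7) = 1524/(sqrt(-809)) + (224/5 + 135 - 1/5*729)*(7/4365) = 1524/((I*sqrt(809))) + (224/5 + 135 - 729/5)*(7/4365) = 1524*(-I*sqrt(809)/809) + 34*(7/4365) = -1524*I*sqrt(809)/809 + 238/4365 = 238/4365 - 1524*I*sqrt(809)/809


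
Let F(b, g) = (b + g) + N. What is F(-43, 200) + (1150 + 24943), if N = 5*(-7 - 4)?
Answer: 26195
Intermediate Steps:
N = -55 (N = 5*(-11) = -55)
F(b, g) = -55 + b + g (F(b, g) = (b + g) - 55 = -55 + b + g)
F(-43, 200) + (1150 + 24943) = (-55 - 43 + 200) + (1150 + 24943) = 102 + 26093 = 26195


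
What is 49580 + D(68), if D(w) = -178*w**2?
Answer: -773492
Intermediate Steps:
49580 + D(68) = 49580 - 178*68**2 = 49580 - 178*4624 = 49580 - 823072 = -773492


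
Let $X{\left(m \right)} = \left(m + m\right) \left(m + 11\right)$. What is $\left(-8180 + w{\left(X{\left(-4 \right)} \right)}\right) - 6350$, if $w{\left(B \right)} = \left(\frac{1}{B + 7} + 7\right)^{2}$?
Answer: $- \frac{34769566}{2401} \approx -14481.0$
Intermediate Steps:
$X{\left(m \right)} = 2 m \left(11 + m\right)$
$w{\left(B \right)} = \left(7 + \frac{1}{7 + B}\right)^{2}$ ($w{\left(B \right)} = \left(\frac{1}{7 + B} + 7\right)^{2} = \left(7 + \frac{1}{7 + B}\right)^{2}$)
$\left(-8180 + w{\left(X{\left(-4 \right)} \right)}\right) - 6350 = \left(-8180 + \frac{\left(50 + 7 \cdot 2 \left(-4\right) \left(11 - 4\right)\right)^{2}}{\left(7 + 2 \left(-4\right) \left(11 - 4\right)\right)^{2}}\right) - 6350 = \left(-8180 + \frac{\left(50 + 7 \cdot 2 \left(-4\right) 7\right)^{2}}{\left(7 + 2 \left(-4\right) 7\right)^{2}}\right) - 6350 = \left(-8180 + \frac{\left(50 + 7 \left(-56\right)\right)^{2}}{\left(7 - 56\right)^{2}}\right) - 6350 = \left(-8180 + \frac{\left(50 - 392\right)^{2}}{2401}\right) - 6350 = \left(-8180 + \frac{\left(-342\right)^{2}}{2401}\right) - 6350 = \left(-8180 + \frac{1}{2401} \cdot 116964\right) - 6350 = \left(-8180 + \frac{116964}{2401}\right) - 6350 = - \frac{19523216}{2401} - 6350 = - \frac{34769566}{2401}$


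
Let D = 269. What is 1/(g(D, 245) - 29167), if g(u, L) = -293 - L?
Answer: -1/29705 ≈ -3.3664e-5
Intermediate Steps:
1/(g(D, 245) - 29167) = 1/((-293 - 1*245) - 29167) = 1/((-293 - 245) - 29167) = 1/(-538 - 29167) = 1/(-29705) = -1/29705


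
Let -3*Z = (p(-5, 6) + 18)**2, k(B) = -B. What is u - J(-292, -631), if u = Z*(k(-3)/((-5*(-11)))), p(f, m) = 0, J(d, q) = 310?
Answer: -17374/55 ≈ -315.89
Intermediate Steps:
Z = -108 (Z = -(0 + 18)**2/3 = -1/3*18**2 = -1/3*324 = -108)
u = -324/55 (u = -108*(-1*(-3))/((-5*(-11))) = -324/55 ≈ -5.8909)
u - J(-292, -631) = -324/55 - 1*310 = -324/55 - 310 = -17374/55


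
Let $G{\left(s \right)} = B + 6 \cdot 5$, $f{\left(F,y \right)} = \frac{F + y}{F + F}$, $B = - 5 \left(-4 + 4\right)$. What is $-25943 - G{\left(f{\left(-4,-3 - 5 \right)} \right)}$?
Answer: $-25973$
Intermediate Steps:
$B = 0$ ($B = \left(-5\right) 0 = 0$)
$f{\left(F,y \right)} = \frac{F + y}{2 F}$
$G{\left(s \right)} = 30$ ($G{\left(s \right)} = 0 + 6 \cdot 5 = 0 + 30 = 30$)
$-25943 - G{\left(f{\left(-4,-3 - 5 \right)} \right)} = -25943 - 30 = -25973$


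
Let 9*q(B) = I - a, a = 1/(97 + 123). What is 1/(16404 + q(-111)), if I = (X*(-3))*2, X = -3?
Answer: 1980/32483879 ≈ 6.0953e-5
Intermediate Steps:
a = 1/220 ≈ 0.0045455
I = 18 (I = -3*(-3)*2 = 9*2 = 18)
q(B) = 3959/1980 (q(B) = (18 - 1*1/220)/9 = (18 - 1/220)/9 = (1/9)*(3959/220) = 3959/1980)
1/(16404 + q(-111)) = 1/(16404 + 3959/1980) = 1/(32483879/1980) = 1980/32483879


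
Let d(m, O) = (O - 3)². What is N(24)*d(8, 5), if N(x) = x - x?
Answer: 0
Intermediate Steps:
d(m, O) = (-3 + O)²
N(x) = 0
N(24)*d(8, 5) = 0*(-3 + 5)² = 0*2² = 0*4 = 0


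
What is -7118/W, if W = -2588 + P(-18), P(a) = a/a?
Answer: 7118/2587 ≈ 2.7514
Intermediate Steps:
P(a) = 1
W = -2587 (W = -2588 + 1 = -2587)
-7118/W = -7118/(-2587) = -7118*(-1/2587) = 7118/2587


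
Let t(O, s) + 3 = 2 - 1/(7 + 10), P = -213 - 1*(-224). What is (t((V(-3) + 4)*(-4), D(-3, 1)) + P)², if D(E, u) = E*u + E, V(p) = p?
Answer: 28561/289 ≈ 98.827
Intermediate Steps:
D(E, u) = E + E*u
P = 11 (P = -213 + 224 = 11)
t(O, s) = -18/17 (t(O, s) = -3 + (2 - 1/(7 + 10)) = -3 + (2 - 1/17) = -3 + 33/17 = -18/17)
(t((V(-3) + 4)*(-4), D(-3, 1)) + P)² = (-18/17 + 11)² = (169/17)² = 28561/289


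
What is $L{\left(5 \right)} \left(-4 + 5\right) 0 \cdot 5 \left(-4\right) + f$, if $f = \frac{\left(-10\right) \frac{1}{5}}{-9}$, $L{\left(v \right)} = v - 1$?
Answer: $\frac{2}{9} \approx 0.22222$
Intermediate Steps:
$L{\left(v \right)} = -1 + v$
$f = \frac{2}{9}$ ($f = \left(-10\right) \frac{1}{5} \left(- \frac{1}{9}\right) = \left(-2\right) \left(- \frac{1}{9}\right) = \frac{2}{9} \approx 0.22222$)
$L{\left(5 \right)} \left(-4 + 5\right) 0 \cdot 5 \left(-4\right) + f = \left(-1 + 5\right) \left(-4 + 5\right) 0 \cdot 5 \left(-4\right) + \frac{2}{9} = 4 \cdot 1 \cdot 0 \cdot 5 \left(-4\right) + \frac{2}{9} = 4 \cdot 0 \cdot 5 \left(-4\right) + \frac{2}{9} = 4 \cdot 0 \left(-4\right) + \frac{2}{9} = 4 \cdot 0 + \frac{2}{9} = 0 + \frac{2}{9} = \frac{2}{9}$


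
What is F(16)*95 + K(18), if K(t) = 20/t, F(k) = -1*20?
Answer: -17090/9 ≈ -1898.9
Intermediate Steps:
F(k) = -20
F(16)*95 + K(18) = -20*95 + 20/18 = -1900 + 20*(1/18) = -1900 + 10/9 = -17090/9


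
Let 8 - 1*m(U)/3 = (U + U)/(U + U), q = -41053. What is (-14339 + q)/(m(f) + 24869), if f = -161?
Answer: -27696/12445 ≈ -2.2255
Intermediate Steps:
m(U) = 21 (m(U) = 24 - 3*(U + U)/(U + U) = 24 - 3*2*U/(2*U) = 24 - 3*2*U*1/(2*U) = 24 - 3*1 = 24 - 3 = 21)
(-14339 + q)/(m(f) + 24869) = (-14339 - 41053)/(21 + 24869) = -55392/24890 = -55392*1/24890 = -27696/12445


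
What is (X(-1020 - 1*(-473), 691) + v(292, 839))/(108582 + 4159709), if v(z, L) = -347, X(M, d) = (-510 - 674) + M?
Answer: -2078/4268291 ≈ -0.00048685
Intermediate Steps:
X(M, d) = -1184 + M
(X(-1020 - 1*(-473), 691) + v(292, 839))/(108582 + 4159709) = ((-1184 + (-1020 - 1*(-473))) - 347)/(108582 + 4159709) = ((-1184 + (-1020 + 473)) - 347)/4268291 = ((-1184 - 547) - 347)*(1/4268291) = (-1731 - 347)*(1/4268291) = -2078*1/4268291 = -2078/4268291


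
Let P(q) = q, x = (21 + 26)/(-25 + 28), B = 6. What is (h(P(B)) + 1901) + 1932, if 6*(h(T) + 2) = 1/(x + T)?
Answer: 498031/130 ≈ 3831.0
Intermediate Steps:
x = 47/3 ≈ 15.667
h(T) = -2 + 1/(6*(47/3 + T))
(h(P(B)) + 1901) + 1932 = ((-187 - 12*6)/(2*(47 + 3*6)) + 1901) + 1932 = ((-187 - 72)/(2*(47 + 18)) + 1901) + 1932 = ((½)*(-259)/65 + 1901) + 1932 = ((½)*(1/65)*(-259) + 1901) + 1932 = (-259/130 + 1901) + 1932 = 246871/130 + 1932 = 498031/130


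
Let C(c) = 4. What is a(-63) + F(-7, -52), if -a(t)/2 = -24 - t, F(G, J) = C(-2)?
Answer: -74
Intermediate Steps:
F(G, J) = 4
a(t) = 48 + 2*t (a(t) = -2*(-24 - t) = 48 + 2*t)
a(-63) + F(-7, -52) = (48 + 2*(-63)) + 4 = (48 - 126) + 4 = -78 + 4 = -74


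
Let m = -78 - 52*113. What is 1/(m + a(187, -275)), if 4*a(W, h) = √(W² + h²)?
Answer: -47632/283545631 - 22*√914/283545631 ≈ -0.00017033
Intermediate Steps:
a(W, h) = √(W² + h²)/4
m = -5954 (m = -78 - 5876 = -5954)
1/(m + a(187, -275)) = 1/(-5954 + √(187² + (-275)²)/4) = 1/(-5954 + √(34969 + 75625)/4) = 1/(-5954 + √110594/4) = 1/(-5954 + (11*√914)/4) = 1/(-5954 + 11*√914/4)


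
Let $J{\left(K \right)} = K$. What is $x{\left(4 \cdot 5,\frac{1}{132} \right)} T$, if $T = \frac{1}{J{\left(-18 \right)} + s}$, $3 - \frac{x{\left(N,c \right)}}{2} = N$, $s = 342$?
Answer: $- \frac{17}{162} \approx -0.10494$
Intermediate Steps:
$x{\left(N,c \right)} = 6 - 2 N$
$T = \frac{1}{324}$ ($T = \frac{1}{-18 + 342} = \frac{1}{324} \approx 0.0030864$)
$x{\left(4 \cdot 5,\frac{1}{132} \right)} T = \left(6 - 2 \cdot 4 \cdot 5\right) \frac{1}{324} = \left(6 - 40\right) \frac{1}{324} = \left(-34\right) \frac{1}{324} = - \frac{17}{162}$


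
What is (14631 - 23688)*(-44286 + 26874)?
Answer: 157700484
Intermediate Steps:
(14631 - 23688)*(-44286 + 26874) = -9057*(-17412) = 157700484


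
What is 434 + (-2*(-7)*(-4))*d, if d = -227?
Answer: 13146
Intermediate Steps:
434 + (-2*(-7)*(-4))*d = 434 + (-2*(-7)*(-4))*(-227) = 434 + (14*(-4))*(-227) = 434 - 56*(-227) = 434 + 12712 = 13146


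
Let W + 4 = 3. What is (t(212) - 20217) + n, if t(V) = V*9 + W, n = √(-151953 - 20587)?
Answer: -18310 + 2*I*√43135 ≈ -18310.0 + 415.38*I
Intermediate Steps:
W = -1 (W = -4 + 3 = -1)
n = 2*I*√43135 (n = √(-172540) = 2*I*√43135 ≈ 415.38*I)
t(V) = -1 + 9*V (t(V) = V*9 - 1 = 9*V - 1 = -1 + 9*V)
(t(212) - 20217) + n = ((-1 + 9*212) - 20217) + 2*I*√43135 = ((-1 + 1908) - 20217) + 2*I*√43135 = (1907 - 20217) + 2*I*√43135 = -18310 + 2*I*√43135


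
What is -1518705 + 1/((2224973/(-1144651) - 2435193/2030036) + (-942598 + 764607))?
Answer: -628139301395424288420071/413601918340362747 ≈ -1.5187e+6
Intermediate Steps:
-1518705 + 1/((2224973/(-1144651) - 2435193/2030036) + (-942598 + 764607)) = -1518705 + 1/((2224973*(-1/1144651) - 2435193*1/2030036) - 177991) = -1518705 + 1/((-2224973/1144651 - 2435193/2030036) - 177991) = -1518705 + 1/(-7304221391671/2323682737436 - 177991) = -1518705 + 1/(-413601918340362747/2323682737436) = -1518705 - 2323682737436/413601918340362747 = -628139301395424288420071/413601918340362747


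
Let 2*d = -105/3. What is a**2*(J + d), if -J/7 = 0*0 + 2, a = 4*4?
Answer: -8064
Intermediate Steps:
a = 16
d = -35/2 (d = (-105/3)/2 = (-105*1/3)/2 = (1/2)*(-35) = -35/2 ≈ -17.500)
J = -14 (J = -7*(0*0 + 2) = -7*(0 + 2) = -7*2 = -14)
a**2*(J + d) = 16**2*(-14 - 35/2) = 256*(-63/2) = -8064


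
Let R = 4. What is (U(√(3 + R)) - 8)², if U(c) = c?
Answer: (8 - √7)² ≈ 28.668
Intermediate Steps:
(U(√(3 + R)) - 8)² = (√(3 + 4) - 8)² = (√7 - 8)² = (-8 + √7)²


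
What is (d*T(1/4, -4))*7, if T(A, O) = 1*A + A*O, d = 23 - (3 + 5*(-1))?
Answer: -525/4 ≈ -131.25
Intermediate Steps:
d = 25 (d = 23 - (3 - 5) = 23 - 1*(-2) = 23 + 2 = 25)
T(A, O) = A + A*O
(d*T(1/4, -4))*7 = (25*((1 - 4)/4))*7 = (25*((¼)*(-3)))*7 = (25*(-¾))*7 = -75/4*7 = -525/4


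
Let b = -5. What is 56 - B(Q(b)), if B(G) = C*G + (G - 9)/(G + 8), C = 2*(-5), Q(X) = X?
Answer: 32/3 ≈ 10.667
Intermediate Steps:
C = -10
B(G) = -10*G + (-9 + G)/(8 + G) (B(G) = -10*G + (G - 9)/(G + 8) = -10*G + (-9 + G)/(8 + G))
56 - B(Q(b)) = 56 - (-9 - 79*(-5) - 10*(-5)²)/(8 - 5) = 56 - (-9 + 395 - 10*25)/3 = 56 - (-9 + 395 - 250)/3 = 56 - 136/3 = 32/3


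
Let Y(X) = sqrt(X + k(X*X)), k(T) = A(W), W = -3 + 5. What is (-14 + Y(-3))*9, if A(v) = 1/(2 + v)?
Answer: -126 + 9*I*sqrt(11)/2 ≈ -126.0 + 14.925*I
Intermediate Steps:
W = 2
k(T) = 1/4 (k(T) = 1/(2 + 2) = 1/4)
Y(X) = sqrt(1/4 + X) (Y(X) = sqrt(X + 1/4) = sqrt(1/4 + X))
(-14 + Y(-3))*9 = (-14 + sqrt(1 + 4*(-3))/2)*9 = (-14 + sqrt(1 - 12)/2)*9 = (-14 + sqrt(-11)/2)*9 = (-14 + (I*sqrt(11))/2)*9 = (-14 + I*sqrt(11)/2)*9 = -126 + 9*I*sqrt(11)/2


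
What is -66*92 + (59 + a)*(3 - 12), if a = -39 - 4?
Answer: -6216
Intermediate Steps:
a = -43
-66*92 + (59 + a)*(3 - 12) = -66*92 + (59 - 43)*(3 - 12) = -6072 + 16*(-9) = -6072 - 144 = -6216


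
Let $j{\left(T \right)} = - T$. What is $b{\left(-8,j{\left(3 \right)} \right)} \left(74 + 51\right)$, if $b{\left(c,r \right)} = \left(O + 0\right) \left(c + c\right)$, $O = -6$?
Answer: $12000$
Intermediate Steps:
$b{\left(c,r \right)} = - 12 c$ ($b{\left(c,r \right)} = \left(-6 + 0\right) \left(c + c\right) = - 6 \cdot 2 c = - 12 c$)
$b{\left(-8,j{\left(3 \right)} \right)} \left(74 + 51\right) = \left(-12\right) \left(-8\right) \left(74 + 51\right) = 96 \cdot 125 = 12000$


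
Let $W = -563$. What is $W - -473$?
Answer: $-90$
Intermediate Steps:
$W - -473 = -563 - -473 = -563 + 473 = -90$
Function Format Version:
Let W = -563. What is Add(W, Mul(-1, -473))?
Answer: -90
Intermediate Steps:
Add(W, Mul(-1, -473)) = Add(-563, Mul(-1, -473)) = Add(-563, 473) = -90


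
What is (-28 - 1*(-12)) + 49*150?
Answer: 7334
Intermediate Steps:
(-28 - 1*(-12)) + 49*150 = (-28 + 12) + 7350 = -16 + 7350 = 7334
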